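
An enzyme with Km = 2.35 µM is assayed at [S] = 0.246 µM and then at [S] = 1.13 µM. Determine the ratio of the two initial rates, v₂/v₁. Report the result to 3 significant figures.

3.43

The fractional saturations are [S]/(Km+[S]) = 0.246/2.596 = 0.09476 and 1.13/3.480 = 0.3247.
v₂/v₁ is just their ratio: 0.3247/0.09476 = 3.43.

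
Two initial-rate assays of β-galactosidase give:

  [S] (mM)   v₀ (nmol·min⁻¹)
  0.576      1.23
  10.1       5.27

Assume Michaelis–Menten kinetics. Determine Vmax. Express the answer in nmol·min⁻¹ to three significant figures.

From v = Vmax[S]/(Km+[S]), each point gives Vmax = v(Km+[S])/[S].
Equating: 1.23(Km+0.576)/0.576 = 5.27(Km+10.1)/10.1.
2.135·Km + 1.23 = 0.5218·Km + 5.27, so (2.135 − 0.5218)·Km = 5.27 − 1.23.
Km = 4.040/1.614 = 2.50 mM; then Vmax = 1.23(2.50+0.576)/0.576 = 6.58 nmol·min⁻¹.

6.58 nmol·min⁻¹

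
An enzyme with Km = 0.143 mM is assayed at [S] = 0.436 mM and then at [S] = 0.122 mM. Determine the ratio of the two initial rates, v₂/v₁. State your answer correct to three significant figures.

0.611

The fractional saturations are [S]/(Km+[S]) = 0.436/0.5790 = 0.7530 and 0.122/0.2650 = 0.4604.
v₂/v₁ is just their ratio: 0.4604/0.7530 = 0.611.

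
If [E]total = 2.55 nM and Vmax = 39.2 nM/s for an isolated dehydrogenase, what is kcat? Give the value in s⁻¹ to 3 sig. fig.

kcat = Vmax/[E]total = 39.2 nM/s / 2.55 nM = 15.4 s⁻¹.

15.4 s⁻¹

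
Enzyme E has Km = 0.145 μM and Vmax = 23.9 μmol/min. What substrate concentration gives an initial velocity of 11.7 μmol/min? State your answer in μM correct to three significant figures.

The required fractional saturation is v/Vmax = 11.7/23.9 = 0.4895.
Then [S]/(Km+[S]) = 0.4895 ⇒ [S] = 0.145 × 0.4895/(1 − 0.4895) = 0.139 μM.

0.139 μM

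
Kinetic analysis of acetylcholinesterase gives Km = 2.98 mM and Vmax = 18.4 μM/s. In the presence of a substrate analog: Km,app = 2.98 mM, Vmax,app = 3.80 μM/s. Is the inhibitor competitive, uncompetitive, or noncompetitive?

noncompetitive

Vmax decreases (18.4 → 3.80 μM/s) while Km is unchanged — pure noncompetitive inhibition.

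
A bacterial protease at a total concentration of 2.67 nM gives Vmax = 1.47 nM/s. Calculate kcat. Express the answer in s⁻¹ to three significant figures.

kcat = Vmax/[E]total = 1.47 nM/s / 2.67 nM = 0.551 s⁻¹.

0.551 s⁻¹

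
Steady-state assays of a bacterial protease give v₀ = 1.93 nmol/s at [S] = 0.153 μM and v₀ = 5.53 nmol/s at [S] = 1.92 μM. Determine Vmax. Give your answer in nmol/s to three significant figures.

6.60 nmol/s

In reciprocal form, 1/v = (Km/Vmax)·(1/[S]) + 1/Vmax. The two points give (1/[S], 1/v) = (6.536, 0.5181) and (0.5208, 0.1808).
Slope = (0.5181 − 0.1808)/(6.536 − 0.5208) = 0.05608; intercept = 0.5181 − 0.05608×6.536 = 0.1516.
Vmax = 1/intercept = 6.60 nmol/s; Km = slope × Vmax = 0.05608 × 6.60 = 0.370 μM.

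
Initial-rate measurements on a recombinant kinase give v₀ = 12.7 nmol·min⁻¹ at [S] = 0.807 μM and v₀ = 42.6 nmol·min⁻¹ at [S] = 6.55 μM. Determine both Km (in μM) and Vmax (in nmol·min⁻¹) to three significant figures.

Km = 3.24 μM; Vmax = 63.7 nmol·min⁻¹

From v = Vmax[S]/(Km+[S]), each point gives Vmax = v(Km+[S])/[S].
Equating: 12.7(Km+0.807)/0.807 = 42.6(Km+6.55)/6.55.
15.74·Km + 12.7 = 6.504·Km + 42.6, so (15.74 − 6.504)·Km = 42.6 − 12.7.
Km = 29.90/9.233 = 3.24 μM; then Vmax = 12.7(3.24+0.807)/0.807 = 63.7 nmol·min⁻¹.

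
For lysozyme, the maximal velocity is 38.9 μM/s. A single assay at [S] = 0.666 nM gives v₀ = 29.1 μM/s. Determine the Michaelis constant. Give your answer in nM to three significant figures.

From v = Vmax[S]/(Km+[S]), Km = [S](Vmax − v)/v.
Km = 0.666 × (38.9 − 29.1) / 29.1 = 6.527/29.1 = 0.224 nM.

0.224 nM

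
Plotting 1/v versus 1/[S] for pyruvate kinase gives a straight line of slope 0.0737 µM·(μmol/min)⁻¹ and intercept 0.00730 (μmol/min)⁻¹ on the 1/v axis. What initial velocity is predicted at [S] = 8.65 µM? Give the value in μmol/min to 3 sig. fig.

63.2 μmol/min

The y-intercept is 1/Vmax, so Vmax = 1/0.00730 = 137 μmol/min.
The slope is Km/Vmax, so Km = 0.0737 × 137 = 10.1 µM.
Then v = 137 × 8.65/(10.1 + 8.65) = 63.2 μmol/min.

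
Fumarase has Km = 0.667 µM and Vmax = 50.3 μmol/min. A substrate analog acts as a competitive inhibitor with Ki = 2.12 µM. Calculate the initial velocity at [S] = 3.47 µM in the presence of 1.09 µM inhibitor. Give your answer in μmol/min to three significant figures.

With α = 1 + [I]/Ki = 1 + 1.09/2.12 = 1.514, the competitive rate law is v = Vmax[S] / (αKm + [S]).
v = 50.3×3.47 / (1.514×0.667 + 3.47) = 174.5/4.480 = 39.0 μmol/min.

39.0 μmol/min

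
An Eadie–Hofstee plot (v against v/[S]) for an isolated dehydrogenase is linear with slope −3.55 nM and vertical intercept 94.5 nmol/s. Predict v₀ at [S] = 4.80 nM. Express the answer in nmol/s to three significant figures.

In the Eadie–Hofstee form v = Vmax − Km·(v/[S]), the slope is −Km and the intercept is Vmax, so Km = 3.55 nM and Vmax = 94.5 nmol/s.
v = 94.5 × 4.80/(3.55 + 4.80) = 54.3 nmol/s.

54.3 nmol/s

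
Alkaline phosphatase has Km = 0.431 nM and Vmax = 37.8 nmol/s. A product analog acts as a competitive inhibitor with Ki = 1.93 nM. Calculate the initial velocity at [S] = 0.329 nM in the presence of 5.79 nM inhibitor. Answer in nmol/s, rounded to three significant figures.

6.06 nmol/s

α = 1 + [I]/Ki = 1 + 5.79/1.93 = 4.000.
For a competitive inhibitor, Vmax is unchanged and the apparent Km becomes α·Km: Km,app = 1.72 nM, Vmax,app = 37.8 nmol/s.
v = Vmax,app·[S]/(Km,app + [S]) = 37.8 × 0.329/(1.72 + 0.329) = 6.06 nmol/s.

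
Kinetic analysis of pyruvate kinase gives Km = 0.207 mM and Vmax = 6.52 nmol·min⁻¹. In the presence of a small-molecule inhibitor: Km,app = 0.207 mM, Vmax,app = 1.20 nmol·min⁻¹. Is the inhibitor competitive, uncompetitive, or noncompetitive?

noncompetitive

Vmax decreases (6.52 → 1.20 nmol·min⁻¹) while Km is unchanged — pure noncompetitive inhibition.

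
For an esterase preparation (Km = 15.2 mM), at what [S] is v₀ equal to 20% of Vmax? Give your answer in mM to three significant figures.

3.80 mM

v/Vmax = [S]/(Km+[S]) = 0.2, so [S] = Km·0.2/(1 − 0.2) = 15.2 × 0.2500.
[S] = 3.80 mM.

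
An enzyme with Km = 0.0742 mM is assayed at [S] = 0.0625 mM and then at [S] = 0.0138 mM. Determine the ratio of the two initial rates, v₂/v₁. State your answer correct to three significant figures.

Since Vmax cancels, v₂/v₁ = [S]₂(Km+[S]₁) / [S]₁(Km+[S]₂).
= 0.0138×(0.0742+0.0625) / (0.0625×(0.0742+0.0138)) = 0.001886/0.005500 = 0.343.

0.343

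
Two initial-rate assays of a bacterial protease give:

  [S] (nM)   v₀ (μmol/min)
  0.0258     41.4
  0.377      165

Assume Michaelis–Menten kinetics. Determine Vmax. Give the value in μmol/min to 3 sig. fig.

From v = Vmax[S]/(Km+[S]), each point gives Vmax = v(Km+[S])/[S].
Equating: 41.4(Km+0.0258)/0.0258 = 165(Km+0.377)/0.377.
1605·Km + 41.4 = 437.7·Km + 165, so (1605 − 437.7)·Km = 165 − 41.4.
Km = 123.6/1167 = 0.106 nM; then Vmax = 41.4(0.106+0.0258)/0.0258 = 211 μmol/min.

211 μmol/min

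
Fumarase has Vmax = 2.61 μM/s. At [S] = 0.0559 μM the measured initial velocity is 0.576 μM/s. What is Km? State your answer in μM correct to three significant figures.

From v = Vmax[S]/(Km+[S]), Km = [S](Vmax − v)/v.
Km = 0.0559 × (2.61 − 0.576) / 0.576 = 0.1137/0.576 = 0.197 μM.

0.197 μM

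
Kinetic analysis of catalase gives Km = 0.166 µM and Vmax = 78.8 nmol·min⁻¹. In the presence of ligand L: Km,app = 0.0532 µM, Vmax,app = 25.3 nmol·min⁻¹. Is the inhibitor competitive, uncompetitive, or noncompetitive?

Both Km and Vmax decrease by the same factor (~3.12-fold) — characteristic of uncompetitive inhibition.

uncompetitive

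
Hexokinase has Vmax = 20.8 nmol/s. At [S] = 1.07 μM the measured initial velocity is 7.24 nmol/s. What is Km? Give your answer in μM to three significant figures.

2.00 μM

v/Vmax = 7.24/20.8 = 0.3481 = [S]/(Km+[S]).
So Km + [S] = [S]/0.3481 = 3.074 μM, giving Km = 3.074 − 1.07 = 2.00 μM.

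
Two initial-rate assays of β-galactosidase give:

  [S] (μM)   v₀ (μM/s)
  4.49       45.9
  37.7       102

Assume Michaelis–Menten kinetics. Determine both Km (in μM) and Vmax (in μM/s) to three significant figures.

Km = 7.46 μM; Vmax = 122 μM/s

In reciprocal form, 1/v = (Km/Vmax)·(1/[S]) + 1/Vmax. The two points give (1/[S], 1/v) = (0.2227, 0.02179) and (0.02653, 0.009804).
Slope = (0.02179 − 0.009804)/(0.2227 − 0.02653) = 0.06108; intercept = 0.02179 − 0.06108×0.2227 = 0.008184.
Vmax = 1/intercept = 122 μM/s; Km = slope × Vmax = 0.06108 × 122 = 7.46 μM.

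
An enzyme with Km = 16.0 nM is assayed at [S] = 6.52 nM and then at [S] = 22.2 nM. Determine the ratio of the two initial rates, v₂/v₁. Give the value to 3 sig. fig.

Since Vmax cancels, v₂/v₁ = [S]₂(Km+[S]₁) / [S]₁(Km+[S]₂).
= 22.2×(16.0+6.52) / (6.52×(16.0+22.2)) = 499.9/249.1 = 2.01.

2.01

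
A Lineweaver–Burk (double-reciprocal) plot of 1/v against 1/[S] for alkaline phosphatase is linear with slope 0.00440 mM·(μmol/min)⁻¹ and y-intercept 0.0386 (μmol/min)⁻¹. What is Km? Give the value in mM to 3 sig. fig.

y-intercept = 1/Vmax ⇒ Vmax = 25.9 μmol/min; slope = Km/Vmax ⇒ Km = slope × Vmax.
Km = 0.00440 × 25.9 = 0.114 mM.

0.114 mM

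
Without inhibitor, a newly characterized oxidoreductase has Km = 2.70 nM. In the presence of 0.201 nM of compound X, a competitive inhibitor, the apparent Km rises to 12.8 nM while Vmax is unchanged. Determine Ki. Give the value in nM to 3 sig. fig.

Competitive: Km,app = α·Km with α = 1 + [I]/Ki.
α = Km,app/Km = 12.8/2.70 = 4.741.
Since α = 1 + [I]/Ki, [I]/Ki = 4.741 − 1 = 3.741 and Ki = 0.201/3.741 = 0.0537 nM.

0.0537 nM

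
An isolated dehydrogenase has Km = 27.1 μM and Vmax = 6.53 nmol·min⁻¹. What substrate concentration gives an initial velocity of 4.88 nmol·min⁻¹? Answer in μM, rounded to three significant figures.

80.2 μM

Rearranging v = Vmax[S]/(Km+[S]) gives [S] = Km·v/(Vmax − v).
[S] = 27.1 × 4.88 / (6.53 − 4.88) = 132.2/1.650 = 80.2 μM.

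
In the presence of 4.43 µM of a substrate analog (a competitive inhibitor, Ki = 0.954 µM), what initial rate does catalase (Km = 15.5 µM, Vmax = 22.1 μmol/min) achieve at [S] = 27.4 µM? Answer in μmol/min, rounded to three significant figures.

α = 1 + [I]/Ki = 1 + 4.43/0.954 = 5.644.
For a competitive inhibitor, Vmax is unchanged and the apparent Km becomes α·Km: Km,app = 87.5 µM, Vmax,app = 22.1 μmol/min.
v = Vmax,app·[S]/(Km,app + [S]) = 22.1 × 27.4/(87.5 + 27.4) = 5.27 μmol/min.

5.27 μmol/min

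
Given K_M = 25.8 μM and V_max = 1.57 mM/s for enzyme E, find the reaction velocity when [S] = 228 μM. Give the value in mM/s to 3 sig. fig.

[S]/(Km+[S]) = 228/253.8 = 0.8983, the fractional saturation.
v = 0.8983 × Vmax = 0.8983 × 1.57 = 1.41 mM/s.

1.41 mM/s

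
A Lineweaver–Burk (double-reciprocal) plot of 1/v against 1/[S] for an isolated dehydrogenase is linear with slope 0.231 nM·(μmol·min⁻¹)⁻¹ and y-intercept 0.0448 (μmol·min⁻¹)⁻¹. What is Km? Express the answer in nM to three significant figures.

y-intercept = 1/Vmax ⇒ Vmax = 22.3 μmol·min⁻¹; slope = Km/Vmax ⇒ Km = slope × Vmax.
Km = 0.231 × 22.3 = 5.16 nM.

5.16 nM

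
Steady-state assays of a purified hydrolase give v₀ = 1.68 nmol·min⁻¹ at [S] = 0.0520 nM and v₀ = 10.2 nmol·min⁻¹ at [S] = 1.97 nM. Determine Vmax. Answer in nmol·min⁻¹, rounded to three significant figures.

From v = Vmax[S]/(Km+[S]), each point gives Vmax = v(Km+[S])/[S].
Equating: 1.68(Km+0.0520)/0.0520 = 10.2(Km+1.97)/1.97.
32.31·Km + 1.68 = 5.178·Km + 10.2, so (32.31 − 5.178)·Km = 10.2 − 1.68.
Km = 8.520/27.13 = 0.314 nM; then Vmax = 1.68(0.314+0.0520)/0.0520 = 11.8 nmol·min⁻¹.

11.8 nmol·min⁻¹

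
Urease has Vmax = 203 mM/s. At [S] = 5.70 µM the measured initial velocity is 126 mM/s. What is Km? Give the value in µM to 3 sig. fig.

v/Vmax = 126/203 = 0.6207 = [S]/(Km+[S]).
So Km + [S] = [S]/0.6207 = 9.183 µM, giving Km = 9.183 − 5.70 = 3.48 µM.

3.48 µM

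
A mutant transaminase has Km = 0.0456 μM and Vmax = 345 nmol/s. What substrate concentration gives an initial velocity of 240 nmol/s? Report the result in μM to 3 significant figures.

0.104 μM

Rearranging v = Vmax[S]/(Km+[S]) gives [S] = Km·v/(Vmax − v).
[S] = 0.0456 × 240 / (345 − 240) = 10.94/105.0 = 0.104 μM.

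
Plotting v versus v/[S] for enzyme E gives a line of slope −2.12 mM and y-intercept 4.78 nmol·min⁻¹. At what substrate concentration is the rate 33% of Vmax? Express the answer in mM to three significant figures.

1.04 mM

The Eadie–Hofstee slope gives Km = 2.12 mM (slope = −Km).
v/Vmax = [S]/(Km+[S]) = 0.33 ⇒ [S] = Km·0.33/(1−0.33) = 2.12 × 0.4925 = 1.04 mM.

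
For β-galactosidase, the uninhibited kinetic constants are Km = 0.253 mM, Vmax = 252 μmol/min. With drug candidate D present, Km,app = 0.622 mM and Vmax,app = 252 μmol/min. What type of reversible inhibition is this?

Km increases (0.253 → 0.622 mM) while Vmax is unchanged — the hallmark of competitive inhibition.

competitive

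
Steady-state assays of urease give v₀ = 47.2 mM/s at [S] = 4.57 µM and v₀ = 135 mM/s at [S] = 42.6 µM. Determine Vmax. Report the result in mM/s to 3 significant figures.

174 mM/s

In reciprocal form, 1/v = (Km/Vmax)·(1/[S]) + 1/Vmax. The two points give (1/[S], 1/v) = (0.2188, 0.02119) and (0.02347, 0.007407).
Slope = (0.02119 − 0.007407)/(0.2188 − 0.02347) = 0.07054; intercept = 0.02119 − 0.07054×0.2188 = 0.005752.
Vmax = 1/intercept = 174 mM/s; Km = slope × Vmax = 0.07054 × 174 = 12.3 µM.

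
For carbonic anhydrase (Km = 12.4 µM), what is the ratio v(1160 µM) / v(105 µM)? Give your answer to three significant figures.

The fractional saturations are [S]/(Km+[S]) = 105/117.4 = 0.8944 and 1160/1172 = 0.9894.
v₂/v₁ is just their ratio: 0.9894/0.8944 = 1.11.

1.11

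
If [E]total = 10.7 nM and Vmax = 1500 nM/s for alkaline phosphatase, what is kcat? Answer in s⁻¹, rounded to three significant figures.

140 s⁻¹

kcat = Vmax/[E]total = 1500 nM/s / 10.7 nM = 140 s⁻¹.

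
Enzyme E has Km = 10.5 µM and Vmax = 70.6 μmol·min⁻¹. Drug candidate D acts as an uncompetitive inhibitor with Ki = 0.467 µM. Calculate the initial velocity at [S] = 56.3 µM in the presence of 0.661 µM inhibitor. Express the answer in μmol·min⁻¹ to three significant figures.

27.1 μmol·min⁻¹

α = 1 + [I]/Ki = 1 + 0.661/0.467 = 2.415.
For an uncompetitive inhibitor, both parameters are divided by α, giving Vmax/α and Km/α: Km,app = 4.35 µM, Vmax,app = 29.2 μmol·min⁻¹.
v = Vmax,app·[S]/(Km,app + [S]) = 29.2 × 56.3/(4.35 + 56.3) = 27.1 μmol·min⁻¹.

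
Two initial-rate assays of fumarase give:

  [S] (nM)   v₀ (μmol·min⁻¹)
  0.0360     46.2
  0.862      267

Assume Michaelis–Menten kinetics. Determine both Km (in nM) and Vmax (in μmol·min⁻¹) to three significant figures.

Km = 0.227 nM; Vmax = 337 μmol·min⁻¹

From v = Vmax[S]/(Km+[S]), each point gives Vmax = v(Km+[S])/[S].
Equating: 46.2(Km+0.0360)/0.0360 = 267(Km+0.862)/0.862.
1283·Km + 46.2 = 309.7·Km + 267, so (1283 − 309.7)·Km = 267 − 46.2.
Km = 220.8/973.6 = 0.227 nM; then Vmax = 46.2(0.227+0.0360)/0.0360 = 337 μmol·min⁻¹.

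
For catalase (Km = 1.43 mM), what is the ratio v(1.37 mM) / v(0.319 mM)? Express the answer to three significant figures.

The fractional saturations are [S]/(Km+[S]) = 0.319/1.749 = 0.1824 and 1.37/2.800 = 0.4893.
v₂/v₁ is just their ratio: 0.4893/0.1824 = 2.68.

2.68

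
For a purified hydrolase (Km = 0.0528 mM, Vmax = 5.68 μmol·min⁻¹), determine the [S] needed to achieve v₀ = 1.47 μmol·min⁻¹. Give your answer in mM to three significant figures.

0.0184 mM

Rearranging v = Vmax[S]/(Km+[S]) gives [S] = Km·v/(Vmax − v).
[S] = 0.0528 × 1.47 / (5.68 − 1.47) = 0.07762/4.210 = 0.0184 mM.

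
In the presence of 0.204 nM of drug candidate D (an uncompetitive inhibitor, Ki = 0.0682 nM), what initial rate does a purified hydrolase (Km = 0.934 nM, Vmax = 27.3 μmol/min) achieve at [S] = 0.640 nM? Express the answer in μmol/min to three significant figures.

5.01 μmol/min

With α = 1 + [I]/Ki = 1 + 0.204/0.0682 = 3.991, the uncompetitive rate law is v = (Vmax/α)·[S] / (Km/α + [S]).
v = (27.3/3.991)×0.640 / (0.934/3.991 + 0.640) = 4.378/0.8740 = 5.01 μmol/min.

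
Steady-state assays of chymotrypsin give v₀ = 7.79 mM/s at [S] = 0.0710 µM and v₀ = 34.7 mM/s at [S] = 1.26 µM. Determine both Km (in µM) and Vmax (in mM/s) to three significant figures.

Km = 0.327 µM; Vmax = 43.7 mM/s

In reciprocal form, 1/v = (Km/Vmax)·(1/[S]) + 1/Vmax. The two points give (1/[S], 1/v) = (14.08, 0.1284) and (0.7937, 0.02882).
Slope = (0.1284 − 0.02882)/(14.08 − 0.7937) = 0.007490; intercept = 0.1284 − 0.007490×14.08 = 0.02287.
Vmax = 1/intercept = 43.7 mM/s; Km = slope × Vmax = 0.007490 × 43.7 = 0.327 µM.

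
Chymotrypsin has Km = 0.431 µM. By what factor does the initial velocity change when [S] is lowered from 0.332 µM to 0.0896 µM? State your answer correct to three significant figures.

Since Vmax cancels, v₂/v₁ = [S]₂(Km+[S]₁) / [S]₁(Km+[S]₂).
= 0.0896×(0.431+0.332) / (0.332×(0.431+0.0896)) = 0.06836/0.1728 = 0.396.

0.396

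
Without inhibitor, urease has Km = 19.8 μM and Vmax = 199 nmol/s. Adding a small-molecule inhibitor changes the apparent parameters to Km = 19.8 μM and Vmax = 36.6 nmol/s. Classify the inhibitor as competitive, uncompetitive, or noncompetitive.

Vmax decreases (199 → 36.6 nmol/s) while Km is unchanged — pure noncompetitive inhibition.

noncompetitive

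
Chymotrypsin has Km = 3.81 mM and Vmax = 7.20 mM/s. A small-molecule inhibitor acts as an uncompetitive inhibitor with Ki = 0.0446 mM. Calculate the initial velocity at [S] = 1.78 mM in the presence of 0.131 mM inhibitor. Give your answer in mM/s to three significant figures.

With α = 1 + [I]/Ki = 1 + 0.131/0.0446 = 3.937, the uncompetitive rate law is v = (Vmax/α)·[S] / (Km/α + [S]).
v = (7.20/3.937)×1.78 / (3.81/3.937 + 1.78) = 3.255/2.748 = 1.18 mM/s.

1.18 mM/s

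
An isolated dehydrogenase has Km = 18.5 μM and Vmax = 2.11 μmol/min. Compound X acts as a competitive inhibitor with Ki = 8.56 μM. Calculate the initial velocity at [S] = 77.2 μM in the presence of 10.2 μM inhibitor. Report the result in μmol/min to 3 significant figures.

1.38 μmol/min

With α = 1 + [I]/Ki = 1 + 10.2/8.56 = 2.192, the competitive rate law is v = Vmax[S] / (αKm + [S]).
v = 2.11×77.2 / (2.192×18.5 + 77.2) = 162.9/117.7 = 1.38 μmol/min.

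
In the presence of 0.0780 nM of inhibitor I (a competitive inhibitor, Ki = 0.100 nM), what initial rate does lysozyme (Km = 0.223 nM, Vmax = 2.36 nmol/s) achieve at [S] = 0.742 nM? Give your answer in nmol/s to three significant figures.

With α = 1 + [I]/Ki = 1 + 0.0780/0.100 = 1.780, the competitive rate law is v = Vmax[S] / (αKm + [S]).
v = 2.36×0.742 / (1.780×0.223 + 0.742) = 1.751/1.139 = 1.54 nmol/s.

1.54 nmol/s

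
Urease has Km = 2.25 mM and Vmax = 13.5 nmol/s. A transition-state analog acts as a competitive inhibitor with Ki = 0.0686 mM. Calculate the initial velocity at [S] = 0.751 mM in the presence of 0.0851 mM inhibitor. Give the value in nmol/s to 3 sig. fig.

1.75 nmol/s

α = 1 + [I]/Ki = 1 + 0.0851/0.0686 = 2.241.
For a competitive inhibitor, Vmax is unchanged and the apparent Km becomes α·Km: Km,app = 5.04 mM, Vmax,app = 13.5 nmol/s.
v = Vmax,app·[S]/(Km,app + [S]) = 13.5 × 0.751/(5.04 + 0.751) = 1.75 nmol/s.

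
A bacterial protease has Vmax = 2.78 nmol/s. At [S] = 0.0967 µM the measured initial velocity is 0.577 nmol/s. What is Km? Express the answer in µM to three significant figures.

0.369 µM

v/Vmax = 0.577/2.78 = 0.2076 = [S]/(Km+[S]).
So Km + [S] = [S]/0.2076 = 0.4659 µM, giving Km = 0.4659 − 0.0967 = 0.369 µM.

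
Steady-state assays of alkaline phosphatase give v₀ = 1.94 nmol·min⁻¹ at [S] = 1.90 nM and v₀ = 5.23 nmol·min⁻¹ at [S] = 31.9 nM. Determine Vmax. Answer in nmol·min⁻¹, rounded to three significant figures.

From v = Vmax[S]/(Km+[S]), each point gives Vmax = v(Km+[S])/[S].
Equating: 1.94(Km+1.90)/1.90 = 5.23(Km+31.9)/31.9.
1.021·Km + 1.94 = 0.1639·Km + 5.23, so (1.021 − 0.1639)·Km = 5.23 − 1.94.
Km = 3.290/0.8571 = 3.84 nM; then Vmax = 1.94(3.84+1.90)/1.90 = 5.86 nmol·min⁻¹.

5.86 nmol·min⁻¹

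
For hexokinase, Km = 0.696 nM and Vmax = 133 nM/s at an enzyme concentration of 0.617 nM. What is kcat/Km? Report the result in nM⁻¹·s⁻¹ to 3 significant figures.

310 nM⁻¹·s⁻¹

kcat = Vmax/[E]total = 133/0.617 = 216 s⁻¹.
kcat/Km = 216/0.696 = 310 nM⁻¹·s⁻¹.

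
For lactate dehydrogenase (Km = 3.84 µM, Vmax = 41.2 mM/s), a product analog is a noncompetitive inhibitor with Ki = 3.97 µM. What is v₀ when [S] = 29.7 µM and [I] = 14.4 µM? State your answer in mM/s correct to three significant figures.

7.88 mM/s

With α = 1 + [I]/Ki = 1 + 14.4/3.97 = 4.627, the noncompetitive rate law is v = (Vmax/α)·[S] / (Km + [S]).
v = (41.2/4.627)×29.7 / (3.84 + 29.7) = 264.4/33.54 = 7.88 mM/s.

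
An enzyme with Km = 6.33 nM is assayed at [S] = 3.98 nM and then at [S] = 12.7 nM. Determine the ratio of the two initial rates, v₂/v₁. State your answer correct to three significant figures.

1.73

The fractional saturations are [S]/(Km+[S]) = 3.98/10.31 = 0.3860 and 12.7/19.03 = 0.6674.
v₂/v₁ is just their ratio: 0.6674/0.3860 = 1.73.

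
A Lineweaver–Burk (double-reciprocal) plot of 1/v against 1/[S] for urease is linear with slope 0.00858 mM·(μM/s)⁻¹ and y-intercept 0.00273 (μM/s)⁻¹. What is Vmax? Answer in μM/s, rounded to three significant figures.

366 μM/s

The y-intercept of a Lineweaver–Burk plot equals 1/Vmax, so Vmax = 1/0.00273 = 366 μM/s.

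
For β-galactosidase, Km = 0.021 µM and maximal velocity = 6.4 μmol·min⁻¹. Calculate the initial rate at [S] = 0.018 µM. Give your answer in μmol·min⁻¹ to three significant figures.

v = Vmax·[S]/(Km + [S]) = 6.4 × 0.018 / (0.021 + 0.018)
  = 0.1152 / 0.03900 = 2.95 μmol·min⁻¹.

2.95 μmol·min⁻¹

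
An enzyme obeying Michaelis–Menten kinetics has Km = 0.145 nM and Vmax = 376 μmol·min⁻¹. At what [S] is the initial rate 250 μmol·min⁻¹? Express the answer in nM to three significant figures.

0.288 nM

The required fractional saturation is v/Vmax = 250/376 = 0.6649.
Then [S]/(Km+[S]) = 0.6649 ⇒ [S] = 0.145 × 0.6649/(1 − 0.6649) = 0.288 nM.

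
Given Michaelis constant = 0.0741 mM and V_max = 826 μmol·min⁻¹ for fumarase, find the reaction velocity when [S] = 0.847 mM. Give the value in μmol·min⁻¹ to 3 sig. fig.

[S]/(Km+[S]) = 0.847/0.9211 = 0.9196, the fractional saturation.
v = 0.9196 × Vmax = 0.9196 × 826 = 760 μmol·min⁻¹.

760 μmol·min⁻¹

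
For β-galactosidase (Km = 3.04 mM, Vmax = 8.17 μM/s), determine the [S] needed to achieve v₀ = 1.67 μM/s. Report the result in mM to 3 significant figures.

0.781 mM

The required fractional saturation is v/Vmax = 1.67/8.17 = 0.2044.
Then [S]/(Km+[S]) = 0.2044 ⇒ [S] = 3.04 × 0.2044/(1 − 0.2044) = 0.781 mM.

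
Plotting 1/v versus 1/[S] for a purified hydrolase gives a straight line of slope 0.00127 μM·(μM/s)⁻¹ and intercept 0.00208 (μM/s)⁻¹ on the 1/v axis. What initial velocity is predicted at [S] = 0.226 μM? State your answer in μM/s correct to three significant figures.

The y-intercept is 1/Vmax, so Vmax = 1/0.00208 = 481 μM/s.
The slope is Km/Vmax, so Km = 0.00127 × 481 = 0.611 μM.
Then v = 481 × 0.226/(0.611 + 0.226) = 130 μM/s.

130 μM/s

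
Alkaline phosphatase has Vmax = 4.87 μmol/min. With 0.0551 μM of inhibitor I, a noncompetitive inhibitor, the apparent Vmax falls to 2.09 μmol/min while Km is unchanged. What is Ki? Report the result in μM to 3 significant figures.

Noncompetitive: Vmax,app = Vmax/α with α = 1 + [I]/Ki.
α = Vmax/Vmax,app = 4.87/2.09 = 2.330.
Ki = [I]/(α − 1) = 0.0551/1.330 = 0.0414 μM.

0.0414 μM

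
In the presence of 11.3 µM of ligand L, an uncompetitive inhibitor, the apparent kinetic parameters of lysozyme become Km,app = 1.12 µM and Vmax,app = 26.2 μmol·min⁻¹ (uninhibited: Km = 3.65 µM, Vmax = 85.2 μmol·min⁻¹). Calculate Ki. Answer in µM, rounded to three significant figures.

Uncompetitive: Vmax,app = Vmax/α (and Km,app = Km/α) with α = 1 + [I]/Ki.
α = Vmax/Vmax,app = 85.2/26.2 = 3.252.
Ki = [I]/(α − 1) = 11.3/2.252 = 5.02 µM.

5.02 µM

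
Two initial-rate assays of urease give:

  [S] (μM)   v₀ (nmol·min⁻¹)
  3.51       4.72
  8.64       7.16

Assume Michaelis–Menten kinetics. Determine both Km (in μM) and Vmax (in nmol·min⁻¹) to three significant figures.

Km = 4.73 μM; Vmax = 11.1 nmol·min⁻¹

From v = Vmax[S]/(Km+[S]), each point gives Vmax = v(Km+[S])/[S].
Equating: 4.72(Km+3.51)/3.51 = 7.16(Km+8.64)/8.64.
1.345·Km + 4.72 = 0.8287·Km + 7.16, so (1.345 − 0.8287)·Km = 7.16 − 4.72.
Km = 2.440/0.5160 = 4.73 μM; then Vmax = 4.72(4.73+3.51)/3.51 = 11.1 nmol·min⁻¹.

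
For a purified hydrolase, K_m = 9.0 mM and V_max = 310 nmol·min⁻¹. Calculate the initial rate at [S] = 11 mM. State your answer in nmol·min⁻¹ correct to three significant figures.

170 nmol·min⁻¹

[S]/(Km+[S]) = 11/20.00 = 0.5500, the fractional saturation.
v = 0.5500 × Vmax = 0.5500 × 310 = 170 nmol·min⁻¹.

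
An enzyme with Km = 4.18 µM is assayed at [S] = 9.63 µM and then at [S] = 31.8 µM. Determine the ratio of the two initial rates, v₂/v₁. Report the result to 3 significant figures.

1.27

The fractional saturations are [S]/(Km+[S]) = 9.63/13.81 = 0.6973 and 31.8/35.98 = 0.8838.
v₂/v₁ is just their ratio: 0.8838/0.6973 = 1.27.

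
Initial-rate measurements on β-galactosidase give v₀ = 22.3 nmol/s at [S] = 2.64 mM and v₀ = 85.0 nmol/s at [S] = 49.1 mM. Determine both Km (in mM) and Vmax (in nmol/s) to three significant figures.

In reciprocal form, 1/v = (Km/Vmax)·(1/[S]) + 1/Vmax. The two points give (1/[S], 1/v) = (0.3788, 0.04484) and (0.02037, 0.01176).
Slope = (0.04484 − 0.01176)/(0.3788 − 0.02037) = 0.09229; intercept = 0.04484 − 0.09229×0.3788 = 0.009885.
Vmax = 1/intercept = 101 nmol/s; Km = slope × Vmax = 0.09229 × 101 = 9.34 mM.

Km = 9.34 mM; Vmax = 101 nmol/s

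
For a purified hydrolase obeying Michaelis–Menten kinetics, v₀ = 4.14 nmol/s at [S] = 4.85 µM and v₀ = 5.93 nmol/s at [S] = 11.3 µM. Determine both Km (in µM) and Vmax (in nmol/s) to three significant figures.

In reciprocal form, 1/v = (Km/Vmax)·(1/[S]) + 1/Vmax. The two points give (1/[S], 1/v) = (0.2062, 0.2415) and (0.08850, 0.1686).
Slope = (0.2415 − 0.1686)/(0.2062 − 0.08850) = 0.6195; intercept = 0.2415 − 0.6195×0.2062 = 0.1138.
Vmax = 1/intercept = 8.79 nmol/s; Km = slope × Vmax = 0.6195 × 8.79 = 5.44 µM.

Km = 5.44 µM; Vmax = 8.79 nmol/s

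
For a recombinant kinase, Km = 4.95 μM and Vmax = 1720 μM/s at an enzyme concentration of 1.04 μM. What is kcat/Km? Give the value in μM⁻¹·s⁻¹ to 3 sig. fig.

kcat = Vmax/[E]total = 1720/1.04 = 1650 s⁻¹.
kcat/Km = 1650/4.95 = 334 μM⁻¹·s⁻¹.

334 μM⁻¹·s⁻¹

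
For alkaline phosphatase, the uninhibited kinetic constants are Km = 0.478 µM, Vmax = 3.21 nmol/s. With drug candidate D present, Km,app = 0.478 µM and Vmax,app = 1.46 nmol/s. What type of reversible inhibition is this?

Vmax decreases (3.21 → 1.46 nmol/s) while Km is unchanged — pure noncompetitive inhibition.

noncompetitive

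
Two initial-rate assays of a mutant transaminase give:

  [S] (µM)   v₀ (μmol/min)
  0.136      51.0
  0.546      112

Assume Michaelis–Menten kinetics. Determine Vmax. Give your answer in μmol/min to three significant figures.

From v = Vmax[S]/(Km+[S]), each point gives Vmax = v(Km+[S])/[S].
Equating: 51.0(Km+0.136)/0.136 = 112(Km+0.546)/0.546.
375.0·Km + 51.0 = 205.1·Km + 112, so (375.0 − 205.1)·Km = 112 − 51.0.
Km = 61.00/169.9 = 0.359 µM; then Vmax = 51.0(0.359+0.136)/0.136 = 186 μmol/min.

186 μmol/min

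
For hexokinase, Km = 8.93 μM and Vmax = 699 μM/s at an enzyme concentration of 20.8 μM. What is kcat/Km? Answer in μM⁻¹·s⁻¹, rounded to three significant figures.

3.76 μM⁻¹·s⁻¹

kcat = Vmax/[E]total = 699/20.8 = 33.6 s⁻¹.
kcat/Km = 33.6/8.93 = 3.76 μM⁻¹·s⁻¹.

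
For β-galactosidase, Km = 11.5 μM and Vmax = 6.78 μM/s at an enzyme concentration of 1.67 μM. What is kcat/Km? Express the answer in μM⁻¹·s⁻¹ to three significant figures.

kcat = Vmax/[E]total = 6.78/1.67 = 4.06 s⁻¹.
kcat/Km = 4.06/11.5 = 0.353 μM⁻¹·s⁻¹.

0.353 μM⁻¹·s⁻¹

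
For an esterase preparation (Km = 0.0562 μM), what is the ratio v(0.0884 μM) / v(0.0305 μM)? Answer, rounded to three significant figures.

The fractional saturations are [S]/(Km+[S]) = 0.0305/0.08670 = 0.3518 and 0.0884/0.1446 = 0.6113.
v₂/v₁ is just their ratio: 0.6113/0.3518 = 1.74.

1.74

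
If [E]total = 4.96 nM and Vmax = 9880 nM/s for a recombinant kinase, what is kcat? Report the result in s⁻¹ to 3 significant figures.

kcat = Vmax/[E]total = 9880 nM/s / 4.96 nM = 1990 s⁻¹.

1990 s⁻¹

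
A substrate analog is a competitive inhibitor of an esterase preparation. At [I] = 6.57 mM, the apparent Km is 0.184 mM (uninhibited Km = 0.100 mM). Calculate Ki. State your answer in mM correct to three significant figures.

Competitive: Km,app = α·Km with α = 1 + [I]/Ki.
α = Km,app/Km = 0.184/0.100 = 1.840.
Ki = [I]/(α − 1) = 6.57/0.8400 = 7.82 mM.

7.82 mM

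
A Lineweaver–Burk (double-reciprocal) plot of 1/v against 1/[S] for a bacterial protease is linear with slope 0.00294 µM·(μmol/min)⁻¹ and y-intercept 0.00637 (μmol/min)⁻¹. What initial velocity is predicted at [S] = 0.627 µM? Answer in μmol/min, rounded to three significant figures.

90.4 μmol/min

The y-intercept is 1/Vmax, so Vmax = 1/0.00637 = 157 μmol/min.
The slope is Km/Vmax, so Km = 0.00294 × 157 = 0.462 µM.
Then v = 157 × 0.627/(0.462 + 0.627) = 90.4 μmol/min.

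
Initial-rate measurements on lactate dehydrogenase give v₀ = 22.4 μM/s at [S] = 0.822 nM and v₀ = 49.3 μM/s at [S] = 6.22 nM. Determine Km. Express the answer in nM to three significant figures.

From v = Vmax[S]/(Km+[S]), each point gives Vmax = v(Km+[S])/[S].
Equating: 22.4(Km+0.822)/0.822 = 49.3(Km+6.22)/6.22.
27.25·Km + 22.4 = 7.926·Km + 49.3, so (27.25 − 7.926)·Km = 49.3 − 22.4.
Km = 26.90/19.32 = 1.39 nM; then Vmax = 22.4(1.39+0.822)/0.822 = 60.3 μM/s.

1.39 nM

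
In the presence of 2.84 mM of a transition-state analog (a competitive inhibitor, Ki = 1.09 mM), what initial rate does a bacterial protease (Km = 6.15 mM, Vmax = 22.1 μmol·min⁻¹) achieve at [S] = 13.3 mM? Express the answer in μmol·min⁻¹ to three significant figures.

8.29 μmol·min⁻¹

α = 1 + [I]/Ki = 1 + 2.84/1.09 = 3.606.
For a competitive inhibitor, Vmax is unchanged and the apparent Km becomes α·Km: Km,app = 22.2 mM, Vmax,app = 22.1 μmol·min⁻¹.
v = Vmax,app·[S]/(Km,app + [S]) = 22.1 × 13.3/(22.2 + 13.3) = 8.29 μmol·min⁻¹.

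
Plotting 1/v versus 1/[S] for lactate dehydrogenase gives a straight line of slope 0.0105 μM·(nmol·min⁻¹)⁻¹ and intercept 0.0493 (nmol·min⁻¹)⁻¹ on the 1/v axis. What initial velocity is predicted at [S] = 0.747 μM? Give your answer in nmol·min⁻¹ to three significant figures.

The y-intercept is 1/Vmax, so Vmax = 1/0.0493 = 20.3 nmol·min⁻¹.
The slope is Km/Vmax, so Km = 0.0105 × 20.3 = 0.213 μM.
Then v = 20.3 × 0.747/(0.213 + 0.747) = 15.8 nmol·min⁻¹.

15.8 nmol·min⁻¹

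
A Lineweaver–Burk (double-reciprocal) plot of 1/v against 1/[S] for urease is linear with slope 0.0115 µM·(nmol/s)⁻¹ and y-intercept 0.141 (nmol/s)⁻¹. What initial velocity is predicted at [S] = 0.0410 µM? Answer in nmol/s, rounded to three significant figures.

2.37 nmol/s

The y-intercept is 1/Vmax, so Vmax = 1/0.141 = 7.09 nmol/s.
The slope is Km/Vmax, so Km = 0.0115 × 7.09 = 0.0816 µM.
Then v = 7.09 × 0.0410/(0.0816 + 0.0410) = 2.37 nmol/s.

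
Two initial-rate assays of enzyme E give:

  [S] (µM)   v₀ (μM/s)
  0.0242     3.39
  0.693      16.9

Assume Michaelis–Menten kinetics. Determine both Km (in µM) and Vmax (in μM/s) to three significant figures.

Km = 0.117 µM; Vmax = 19.7 μM/s

From v = Vmax[S]/(Km+[S]), each point gives Vmax = v(Km+[S])/[S].
Equating: 3.39(Km+0.0242)/0.0242 = 16.9(Km+0.693)/0.693.
140.1·Km + 3.39 = 24.39·Km + 16.9, so (140.1 − 24.39)·Km = 16.9 − 3.39.
Km = 13.51/115.7 = 0.117 µM; then Vmax = 3.39(0.117+0.0242)/0.0242 = 19.7 μM/s.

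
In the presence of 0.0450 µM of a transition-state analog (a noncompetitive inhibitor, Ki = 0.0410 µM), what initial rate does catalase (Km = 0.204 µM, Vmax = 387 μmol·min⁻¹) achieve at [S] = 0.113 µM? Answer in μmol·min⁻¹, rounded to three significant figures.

α = 1 + [I]/Ki = 1 + 0.0450/0.0410 = 2.098.
For a noncompetitive inhibitor, Vmax is reduced to Vmax/α while Km is unchanged: Km,app = 0.204 µM, Vmax,app = 184 μmol·min⁻¹.
v = Vmax,app·[S]/(Km,app + [S]) = 184 × 0.113/(0.204 + 0.113) = 65.8 μmol·min⁻¹.

65.8 μmol·min⁻¹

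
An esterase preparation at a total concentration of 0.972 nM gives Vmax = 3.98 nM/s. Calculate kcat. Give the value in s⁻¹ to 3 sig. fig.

4.09 s⁻¹

kcat = Vmax/[E]total = 3.98 nM/s / 0.972 nM = 4.09 s⁻¹.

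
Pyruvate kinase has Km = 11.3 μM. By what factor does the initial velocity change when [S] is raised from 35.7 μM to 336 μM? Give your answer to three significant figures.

1.27

Since Vmax cancels, v₂/v₁ = [S]₂(Km+[S]₁) / [S]₁(Km+[S]₂).
= 336×(11.3+35.7) / (35.7×(11.3+336)) = 15790/12400 = 1.27.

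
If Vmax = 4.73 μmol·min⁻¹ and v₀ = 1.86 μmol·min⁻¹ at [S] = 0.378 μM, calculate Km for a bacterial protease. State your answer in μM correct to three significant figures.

From v = Vmax[S]/(Km+[S]), Km = [S](Vmax − v)/v.
Km = 0.378 × (4.73 − 1.86) / 1.86 = 1.085/1.86 = 0.583 μM.

0.583 μM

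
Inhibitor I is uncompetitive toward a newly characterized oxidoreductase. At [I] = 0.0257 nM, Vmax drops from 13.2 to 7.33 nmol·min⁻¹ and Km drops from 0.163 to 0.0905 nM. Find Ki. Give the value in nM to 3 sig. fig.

Uncompetitive: Vmax,app = Vmax/α (and Km,app = Km/α) with α = 1 + [I]/Ki.
α = Vmax/Vmax,app = 13.2/7.33 = 1.801.
Ki = [I]/(α − 1) = 0.0257/0.8008 = 0.0321 nM.

0.0321 nM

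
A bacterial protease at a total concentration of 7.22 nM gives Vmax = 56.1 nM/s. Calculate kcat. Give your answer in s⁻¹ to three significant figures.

7.77 s⁻¹

kcat = Vmax/[E]total = 56.1 nM/s / 7.22 nM = 7.77 s⁻¹.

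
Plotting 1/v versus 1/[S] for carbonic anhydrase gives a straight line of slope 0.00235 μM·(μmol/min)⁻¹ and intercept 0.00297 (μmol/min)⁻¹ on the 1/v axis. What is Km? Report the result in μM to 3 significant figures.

0.791 μM

y-intercept = 1/Vmax ⇒ Vmax = 337 μmol/min; slope = Km/Vmax ⇒ Km = slope × Vmax.
Km = 0.00235 × 337 = 0.791 μM.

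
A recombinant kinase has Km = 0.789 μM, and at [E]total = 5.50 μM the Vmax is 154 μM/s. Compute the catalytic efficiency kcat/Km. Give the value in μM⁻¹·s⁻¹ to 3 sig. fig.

35.5 μM⁻¹·s⁻¹

kcat = Vmax/[E]total = 154/5.50 = 28.0 s⁻¹.
kcat/Km = 28.0/0.789 = 35.5 μM⁻¹·s⁻¹.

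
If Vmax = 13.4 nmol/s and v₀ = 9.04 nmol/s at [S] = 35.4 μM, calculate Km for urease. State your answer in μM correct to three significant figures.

v/Vmax = 9.04/13.4 = 0.6746 = [S]/(Km+[S]).
So Km + [S] = [S]/0.6746 = 52.47 μM, giving Km = 52.47 − 35.4 = 17.1 μM.

17.1 μM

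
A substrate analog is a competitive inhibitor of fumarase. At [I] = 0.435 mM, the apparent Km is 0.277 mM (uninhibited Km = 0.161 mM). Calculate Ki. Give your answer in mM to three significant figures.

Competitive: Km,app = α·Km with α = 1 + [I]/Ki.
α = Km,app/Km = 0.277/0.161 = 1.720.
Since α = 1 + [I]/Ki, [I]/Ki = 1.720 − 1 = 0.7205 and Ki = 0.435/0.7205 = 0.604 mM.

0.604 mM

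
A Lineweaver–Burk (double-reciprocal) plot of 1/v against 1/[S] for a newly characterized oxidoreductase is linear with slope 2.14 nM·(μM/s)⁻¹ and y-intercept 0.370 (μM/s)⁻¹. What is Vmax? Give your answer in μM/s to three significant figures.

The y-intercept of a Lineweaver–Burk plot equals 1/Vmax, so Vmax = 1/0.370 = 2.70 μM/s.

2.70 μM/s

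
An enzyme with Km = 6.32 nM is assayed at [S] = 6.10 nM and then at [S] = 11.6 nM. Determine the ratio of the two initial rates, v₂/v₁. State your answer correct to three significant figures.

1.32

The fractional saturations are [S]/(Km+[S]) = 6.10/12.42 = 0.4911 and 11.6/17.92 = 0.6473.
v₂/v₁ is just their ratio: 0.6473/0.4911 = 1.32.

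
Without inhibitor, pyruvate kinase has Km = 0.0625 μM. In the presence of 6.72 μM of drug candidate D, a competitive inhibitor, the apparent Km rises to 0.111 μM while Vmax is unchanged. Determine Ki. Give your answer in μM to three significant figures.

Competitive: Km,app = α·Km with α = 1 + [I]/Ki.
α = Km,app/Km = 0.111/0.0625 = 1.776.
Ki = [I]/(α − 1) = 6.72/0.7760 = 8.66 μM.

8.66 μM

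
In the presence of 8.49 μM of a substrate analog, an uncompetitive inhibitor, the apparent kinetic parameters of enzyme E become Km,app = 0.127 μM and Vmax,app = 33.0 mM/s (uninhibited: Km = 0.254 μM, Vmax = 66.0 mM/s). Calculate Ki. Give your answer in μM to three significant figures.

Uncompetitive: Vmax,app = Vmax/α (and Km,app = Km/α) with α = 1 + [I]/Ki.
α = Vmax/Vmax,app = 66.0/33.0 = 2.000.
Ki = [I]/(α − 1) = 8.49/1.000 = 8.49 μM.

8.49 μM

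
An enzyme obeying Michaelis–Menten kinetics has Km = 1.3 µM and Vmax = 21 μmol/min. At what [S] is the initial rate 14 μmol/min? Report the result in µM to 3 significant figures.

2.60 µM

The required fractional saturation is v/Vmax = 14/21 = 0.6667.
Then [S]/(Km+[S]) = 0.6667 ⇒ [S] = 1.3 × 0.6667/(1 − 0.6667) = 2.60 µM.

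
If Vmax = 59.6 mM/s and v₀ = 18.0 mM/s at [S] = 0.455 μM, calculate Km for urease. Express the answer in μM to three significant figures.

From v = Vmax[S]/(Km+[S]), Km = [S](Vmax − v)/v.
Km = 0.455 × (59.6 − 18.0) / 18.0 = 18.93/18.0 = 1.05 μM.

1.05 μM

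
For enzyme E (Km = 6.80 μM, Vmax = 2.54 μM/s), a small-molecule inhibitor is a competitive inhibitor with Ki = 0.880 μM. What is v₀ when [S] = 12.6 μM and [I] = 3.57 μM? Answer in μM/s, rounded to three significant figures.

α = 1 + [I]/Ki = 1 + 3.57/0.880 = 5.057.
For a competitive inhibitor, Vmax is unchanged and the apparent Km becomes α·Km: Km,app = 34.4 μM, Vmax,app = 2.54 μM/s.
v = Vmax,app·[S]/(Km,app + [S]) = 2.54 × 12.6/(34.4 + 12.6) = 0.681 μM/s.

0.681 μM/s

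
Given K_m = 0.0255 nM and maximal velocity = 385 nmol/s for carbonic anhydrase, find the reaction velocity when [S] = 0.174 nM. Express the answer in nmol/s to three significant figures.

v = Vmax·[S]/(Km + [S]) = 385 × 0.174 / (0.0255 + 0.174)
  = 66.99 / 0.1995 = 336 nmol/s.

336 nmol/s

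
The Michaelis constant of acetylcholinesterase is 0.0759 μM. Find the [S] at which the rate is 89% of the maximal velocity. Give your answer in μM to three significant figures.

0.614 μM

v/Vmax = [S]/(Km+[S]) = 0.89, so [S] = Km·0.89/(1 − 0.89) = 0.0759 × 8.091.
[S] = 0.614 μM.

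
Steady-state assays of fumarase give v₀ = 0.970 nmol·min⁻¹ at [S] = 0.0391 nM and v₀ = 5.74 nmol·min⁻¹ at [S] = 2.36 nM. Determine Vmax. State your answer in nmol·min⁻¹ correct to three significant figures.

In reciprocal form, 1/v = (Km/Vmax)·(1/[S]) + 1/Vmax. The two points give (1/[S], 1/v) = (25.58, 1.031) and (0.4237, 0.1742).
Slope = (1.031 − 0.1742)/(25.58 − 0.4237) = 0.03406; intercept = 1.031 − 0.03406×25.58 = 0.1598.
Vmax = 1/intercept = 6.26 nmol·min⁻¹; Km = slope × Vmax = 0.03406 × 6.26 = 0.213 nM.

6.26 nmol·min⁻¹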